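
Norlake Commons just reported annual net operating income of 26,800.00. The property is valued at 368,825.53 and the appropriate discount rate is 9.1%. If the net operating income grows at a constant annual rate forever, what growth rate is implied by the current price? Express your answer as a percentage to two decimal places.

1.71%

P = D₀(1+g)/(r−g) ⇒ P(r−g) = D₀(1+g) ⇒ g(P+D₀) = P·r − D₀
g = (P·r − D₀)/(P + D₀) = (368,825.53×0.091 − 26,800.00) / (368,825.53 + 26,800.00) = 0.017095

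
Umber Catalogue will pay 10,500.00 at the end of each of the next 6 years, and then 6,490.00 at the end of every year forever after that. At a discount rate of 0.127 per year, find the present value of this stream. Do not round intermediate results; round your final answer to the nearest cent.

67267.36

PV of 6-year annuity: 10,500.00 × [1 − (1+0.127)^−6] / 0.127 = 42327.30074
Perpetuity value at year 6: 6,490.00 / 0.127 = 51102.36220
PV of perpetuity: 51102.36220 / (1+0.127)^6 = 24940.05917
Total PV = 42327.30074 + 24940.05917 = 67267.35992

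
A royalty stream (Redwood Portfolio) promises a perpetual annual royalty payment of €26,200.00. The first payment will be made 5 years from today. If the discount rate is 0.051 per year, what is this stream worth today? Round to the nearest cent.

Value at end of year 4: C / r = €26,200.00 / 0.051 = €513,725.4902
Discount to today: PV = €513,725.4902 / (1 + 0.051)^4 = €513,725.4902 / 1.220143 = €421,036.99

€421036.99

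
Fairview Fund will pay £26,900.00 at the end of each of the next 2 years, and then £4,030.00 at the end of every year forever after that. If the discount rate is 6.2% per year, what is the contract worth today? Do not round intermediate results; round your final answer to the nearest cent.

PV of 2-year annuity: £26,900.00 × [1 − (1+0.062)^−2] / 0.062 = 49180.38310
Perpetuity value at year 2: £4,030.00 / 0.062 = 65000.00000
PV of perpetuity: 65000.00000 / (1+0.062)^2 = 57632.08387
Total PV = 49180.38310 + 57632.08387 = 106812.46697

£106812.47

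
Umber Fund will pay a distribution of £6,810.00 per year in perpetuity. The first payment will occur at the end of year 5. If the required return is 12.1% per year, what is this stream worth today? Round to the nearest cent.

£35640.13

Value at end of year 4: C / r = £6,810.00 / 0.121 = £56,280.9917
Discount to today: PV = £56,280.9917 / (1 + 0.121)^4 = £56,280.9917 / 1.579147 = £35,640.13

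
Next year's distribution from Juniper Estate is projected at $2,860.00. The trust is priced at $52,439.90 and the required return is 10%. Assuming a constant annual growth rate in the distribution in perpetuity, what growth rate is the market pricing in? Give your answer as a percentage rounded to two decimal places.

P = D₁/(r−g) ⇒ g = r − D₁/P = 0.1 − $2,860.00/$52,439.90 = 0.045461

4.55%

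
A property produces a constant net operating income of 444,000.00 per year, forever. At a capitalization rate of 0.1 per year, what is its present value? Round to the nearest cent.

Level perpetuity: PV = C / r = 444,000.00 / 0.1 = 4,440,000.00

4440000.00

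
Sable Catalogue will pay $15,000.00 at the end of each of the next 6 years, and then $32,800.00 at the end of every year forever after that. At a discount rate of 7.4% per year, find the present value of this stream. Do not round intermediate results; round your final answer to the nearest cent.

PV of 6-year annuity: $15,000.00 × [1 − (1+0.074)^−6] / 0.074 = 70623.67867
Perpetuity value at year 6: $32,800.00 / 0.074 = 443243.24324
PV of perpetuity: 443243.24324 / (1+0.074)^6 = 288812.79921
Total PV = 70623.67867 + 288812.79921 = 359436.47789

$359436.48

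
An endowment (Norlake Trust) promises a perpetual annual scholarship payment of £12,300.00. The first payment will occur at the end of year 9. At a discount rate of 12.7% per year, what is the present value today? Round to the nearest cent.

£37214.32

Value at end of year 8: C / r = £12,300.00 / 0.127 = £96,850.3937
Discount to today: PV = £96,850.3937 / (1 + 0.127)^8 = £96,850.3937 / 2.602504 = £37,214.32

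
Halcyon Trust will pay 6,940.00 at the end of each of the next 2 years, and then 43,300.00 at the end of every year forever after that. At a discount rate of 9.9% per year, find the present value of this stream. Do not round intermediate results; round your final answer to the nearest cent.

374184.82

PV of 2-year annuity: 6,940.00 × [1 − (1+0.099)^−2] / 0.099 = 12060.81134
Perpetuity value at year 2: 43,300.00 / 0.099 = 437373.73737
PV of perpetuity: 437373.73737 / (1+0.099)^2 = 362124.00666
Total PV = 12060.81134 + 362124.00666 = 374184.81801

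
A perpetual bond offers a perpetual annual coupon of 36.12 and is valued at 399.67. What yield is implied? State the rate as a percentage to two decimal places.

9.04%

P = C/r ⇒ r = C/P = 36.12/399.67 = 0.090375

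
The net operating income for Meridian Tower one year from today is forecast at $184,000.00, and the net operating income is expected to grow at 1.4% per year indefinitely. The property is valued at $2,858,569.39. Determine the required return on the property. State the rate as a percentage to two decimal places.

P = D₁/(r − g) ⇒ r = D₁/P + g = $184,000.0000/$2,858,569.39 + 0.014 = 0.064368 + 0.014 = 0.078368

7.84%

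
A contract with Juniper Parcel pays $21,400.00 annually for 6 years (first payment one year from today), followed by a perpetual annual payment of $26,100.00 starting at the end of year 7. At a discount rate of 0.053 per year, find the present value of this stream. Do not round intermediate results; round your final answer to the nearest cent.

$468824.25

PV of 6-year annuity: $21,400.00 × [1 − (1+0.053)^−6] / 0.053 = 107585.43660
Perpetuity value at year 6: $26,100.00 / 0.053 = 492452.83019
PV of perpetuity: 492452.83019 / (1+0.053)^6 = 361238.81639
Total PV = 107585.43660 + 361238.81639 = 468824.25299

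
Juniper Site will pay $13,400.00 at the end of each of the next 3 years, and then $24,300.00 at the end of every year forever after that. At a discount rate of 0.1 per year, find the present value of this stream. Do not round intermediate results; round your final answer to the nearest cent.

$215893.31

PV of 3-year annuity: $13,400.00 × [1 − (1+0.1)^−3] / 0.1 = 33323.81668
Perpetuity value at year 3: $24,300.00 / 0.1 = 243000.00000
PV of perpetuity: 243000.00000 / (1+0.1)^3 = 182569.49662
Total PV = 33323.81668 + 182569.49662 = 215893.31330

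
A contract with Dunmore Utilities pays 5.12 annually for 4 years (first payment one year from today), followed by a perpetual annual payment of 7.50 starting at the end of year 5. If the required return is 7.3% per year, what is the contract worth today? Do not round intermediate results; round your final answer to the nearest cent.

PV of 4-year annuity: 5.12 × [1 − (1+0.073)^−4] / 0.073 = 17.22571
Perpetuity value at year 4: 7.50 / 0.073 = 102.73973
PV of perpetuity: 102.73973 / (1+0.073)^4 = 77.50675
Total PV = 17.22571 + 77.50675 = 94.73246

94.73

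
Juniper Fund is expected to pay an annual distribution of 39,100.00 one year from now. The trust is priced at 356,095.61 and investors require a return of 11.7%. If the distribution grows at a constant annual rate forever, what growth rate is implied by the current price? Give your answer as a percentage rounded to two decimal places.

0.72%

P = D₁/(r−g) ⇒ g = r − D₁/P = 0.117 − 39,100.00/356,095.61 = 0.007198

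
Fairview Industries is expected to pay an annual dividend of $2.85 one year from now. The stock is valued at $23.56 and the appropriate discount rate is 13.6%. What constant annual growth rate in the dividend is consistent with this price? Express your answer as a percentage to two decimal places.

1.50%

P = D₁/(r−g) ⇒ g = r − D₁/P = 0.136 − $2.85/$23.56 = 0.015032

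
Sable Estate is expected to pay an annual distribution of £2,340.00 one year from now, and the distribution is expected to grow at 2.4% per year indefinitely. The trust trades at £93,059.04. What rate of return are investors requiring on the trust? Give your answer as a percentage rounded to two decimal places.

P = D₁/(r − g) ⇒ r = D₁/P + g = £2,340.0000/£93,059.04 + 0.024 = 0.025145 + 0.024 = 0.049145

4.91%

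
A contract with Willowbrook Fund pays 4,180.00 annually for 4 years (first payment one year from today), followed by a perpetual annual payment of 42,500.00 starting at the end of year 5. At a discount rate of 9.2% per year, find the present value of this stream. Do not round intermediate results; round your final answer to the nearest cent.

PV of 4-year annuity: 4,180.00 × [1 − (1+0.092)^−4] / 0.092 = 13482.79339
Perpetuity value at year 4: 42,500.00 / 0.092 = 461956.52174
PV of perpetuity: 461956.52174 / (1+0.092)^4 = 324870.70376
Total PV = 13482.79339 + 324870.70376 = 338353.49715

338353.50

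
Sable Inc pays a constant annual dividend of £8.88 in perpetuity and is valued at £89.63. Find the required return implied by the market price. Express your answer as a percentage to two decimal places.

P = C/r ⇒ r = C/P = £8.88/£89.63 = 0.099074

9.91%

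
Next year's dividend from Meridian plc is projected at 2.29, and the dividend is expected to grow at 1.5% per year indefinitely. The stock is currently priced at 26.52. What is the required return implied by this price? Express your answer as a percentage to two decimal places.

10.13%

P = D₁/(r − g) ⇒ r = D₁/P + g = 2.2900/26.52 + 0.015 = 0.086350 + 0.015 = 0.101350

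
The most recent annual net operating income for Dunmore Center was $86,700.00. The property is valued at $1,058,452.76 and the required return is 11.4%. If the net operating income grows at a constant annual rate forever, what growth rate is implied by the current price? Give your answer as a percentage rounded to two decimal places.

2.97%

P = D₀(1+g)/(r−g) ⇒ P(r−g) = D₀(1+g) ⇒ g(P+D₀) = P·r − D₀
g = (P·r − D₀)/(P + D₀) = ($1,058,452.76×0.114 − $86,700.00) / ($1,058,452.76 + $86,700.00) = 0.029659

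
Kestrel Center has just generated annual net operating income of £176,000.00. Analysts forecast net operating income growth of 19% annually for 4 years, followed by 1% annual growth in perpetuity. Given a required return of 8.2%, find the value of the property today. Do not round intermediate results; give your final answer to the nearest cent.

D_1 = 209440.00000
D_2 = 249233.60000
D_3 = 296587.98400
D_4 = 352939.70096
Terminal value at year 4: TV = D_4×(1+g_2)/(r−g_2) = 356469.09797/0.072 = 4950959.69402
P_0 = D_1/(1+r)^1 + D_2/(1+r)^2 + D_3/(1+r)^3 + D_4/(1+r)^4 + TV/(1+r)^4
    = 193567.46765 + 212888.43485 + 234137.92742 + 257508.44143 + 3612271.19234 = 4510373.46370

£4510373.46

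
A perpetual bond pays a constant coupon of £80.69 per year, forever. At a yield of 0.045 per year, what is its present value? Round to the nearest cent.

£1793.11

Level perpetuity: PV = C / r = £80.69 / 0.045 = £1,793.11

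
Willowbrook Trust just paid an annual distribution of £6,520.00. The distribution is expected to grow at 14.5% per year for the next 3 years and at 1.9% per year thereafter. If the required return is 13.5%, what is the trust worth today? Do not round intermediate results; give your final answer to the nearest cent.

£78708.78

D_1 = 7465.40000
D_2 = 8547.88300
D_3 = 9787.32604
Terminal value at year 3: TV = D_3×(1+g_2)/(r−g_2) = 9973.28523/0.116 = 85976.59681
P_0 = D_1/(1+r)^1 + D_2/(1+r)^2 + D_3/(1+r)^3 + TV/(1+r)^3
    = 6577.44493 + 6635.39599 + 6693.85763 + 58802.07693 = 78708.77549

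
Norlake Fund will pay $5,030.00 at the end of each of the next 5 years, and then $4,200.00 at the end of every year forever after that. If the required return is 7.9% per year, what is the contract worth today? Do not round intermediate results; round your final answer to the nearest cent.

PV of 5-year annuity: $5,030.00 × [1 − (1+0.079)^−5] / 0.079 = 20136.37510
Perpetuity value at year 5: $4,200.00 / 0.079 = 53164.55696
PV of perpetuity: 53164.55696 / (1+0.079)^5 = 36350.88391
Total PV = 20136.37510 + 36350.88391 = 56487.25902

$56487.26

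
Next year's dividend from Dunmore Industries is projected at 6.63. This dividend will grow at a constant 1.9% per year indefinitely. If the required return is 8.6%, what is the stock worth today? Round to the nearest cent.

98.96

Growing perpetuity: P = D₁ / (r − g) = 6.6300 / (0.086 − 0.019) = 98.96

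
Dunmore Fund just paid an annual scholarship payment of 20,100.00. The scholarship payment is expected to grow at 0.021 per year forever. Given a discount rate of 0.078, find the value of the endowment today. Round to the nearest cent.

360036.84

D₁ = D₀ × (1 + g) = 20,100.00 × 1.021 = 20,522.1000
Growing perpetuity: P = D₁ / (r − g) = 20,522.1000 / (0.078 − 0.021) = 360,036.84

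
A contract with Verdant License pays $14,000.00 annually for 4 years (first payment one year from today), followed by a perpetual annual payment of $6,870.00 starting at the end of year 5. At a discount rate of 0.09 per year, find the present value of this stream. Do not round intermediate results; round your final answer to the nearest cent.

$99432.54

PV of 4-year annuity: $14,000.00 × [1 − (1+0.09)^−4] / 0.09 = 45356.07828
Perpetuity value at year 4: $6,870.00 / 0.09 = 76333.33333
PV of perpetuity: 76333.33333 / (1+0.09)^4 = 54076.45778
Total PV = 45356.07828 + 54076.45778 = 99432.53606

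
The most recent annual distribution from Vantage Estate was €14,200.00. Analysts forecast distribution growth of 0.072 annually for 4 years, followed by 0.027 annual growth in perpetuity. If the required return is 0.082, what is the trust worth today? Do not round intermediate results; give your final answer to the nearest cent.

D_1 = 15222.40000
D_2 = 16318.41280
D_3 = 17493.33852
D_4 = 18752.85890
Terminal value at year 4: TV = D_4×(1+g_2)/(r−g_2) = 19259.18609/0.055 = 350167.01973
P_0 = D_1/(1+r)^1 + D_2/(1+r)^2 + D_3/(1+r)^3 + D_4/(1+r)^4 + TV/(1+r)^4
    = 14068.76155 + 13938.73603 + 13809.91222 + 13682.27902 + 255485.46465 = 310985.15348

€310985.15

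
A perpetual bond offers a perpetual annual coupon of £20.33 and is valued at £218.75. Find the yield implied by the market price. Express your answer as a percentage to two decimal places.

P = C/r ⇒ r = C/P = £20.33/£218.75 = 0.092937

9.29%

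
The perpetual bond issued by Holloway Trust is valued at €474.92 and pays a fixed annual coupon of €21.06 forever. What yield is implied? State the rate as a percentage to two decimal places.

P = C/r ⇒ r = C/P = €21.06/€474.92 = 0.044344

4.43%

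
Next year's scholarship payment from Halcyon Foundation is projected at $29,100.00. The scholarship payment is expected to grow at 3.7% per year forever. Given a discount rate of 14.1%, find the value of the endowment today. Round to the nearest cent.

$279807.69

Growing perpetuity: P = D₁ / (r − g) = $29,100.0000 / (0.141 − 0.037) = $279,807.69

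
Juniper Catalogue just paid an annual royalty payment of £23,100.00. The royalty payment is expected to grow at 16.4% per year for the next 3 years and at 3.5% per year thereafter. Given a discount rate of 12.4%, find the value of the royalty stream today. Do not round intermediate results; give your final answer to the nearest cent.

D_1 = 26888.40000
D_2 = 31298.09760
D_3 = 36430.98561
Terminal value at year 3: TV = D_3×(1+g_2)/(r−g_2) = 37706.07010/0.089 = 423663.70902
P_0 = D_1/(1+r)^1 + D_2/(1+r)^2 + D_3/(1+r)^3 + TV/(1+r)^3
    = 23922.06406 + 24773.38306 + 25654.99812 + 298347.45003 = 372697.89526

£372697.90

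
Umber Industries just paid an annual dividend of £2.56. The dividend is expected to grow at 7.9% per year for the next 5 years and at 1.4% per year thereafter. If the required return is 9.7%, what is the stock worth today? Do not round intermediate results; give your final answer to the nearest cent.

£40.98

D_1 = 2.76224
D_2 = 2.98046
D_3 = 3.21591
D_4 = 3.46997
D_5 = 3.74410
Terminal value at year 5: TV = D_5×(1+g_2)/(r−g_2) = 3.79652/0.083 = 45.74115
P_0 = D_1/(1+r)^1 + D_2/(1+r)^2 + D_3/(1+r)^3 + D_4/(1+r)^4 + D_5/(1+r)^5 + TV/(1+r)^5
    = 2.51799 + 2.47668 + 2.43604 + 2.39607 + 2.35675 + 28.79214 = 40.97567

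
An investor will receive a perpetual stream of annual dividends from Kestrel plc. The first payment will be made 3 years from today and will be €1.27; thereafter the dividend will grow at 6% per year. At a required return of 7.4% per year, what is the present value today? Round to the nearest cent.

€78.64

Value at end of year 2: C₁ / (r − g) = €1.27 / (0.074 − 0.06) = €90.7143
Discount to today: PV = €90.7143 / (1 + 0.074)^2 = €90.7143 / 1.153476 = €78.64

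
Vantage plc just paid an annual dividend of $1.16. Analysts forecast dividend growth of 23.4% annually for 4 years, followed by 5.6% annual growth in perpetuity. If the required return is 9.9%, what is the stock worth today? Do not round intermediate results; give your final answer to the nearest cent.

$51.53

D_1 = 1.43144
D_2 = 1.76640
D_3 = 2.17973
D_4 = 2.68979
Terminal value at year 4: TV = D_4×(1+g_2)/(r−g_2) = 2.84042/0.043 = 66.05628
P_0 = D_1/(1+r)^1 + D_2/(1+r)^2 + D_3/(1+r)^3 + D_4/(1+r)^4 + TV/(1+r)^4
    = 1.30249 + 1.46249 + 1.64214 + 1.84386 + 45.28176 = 51.53275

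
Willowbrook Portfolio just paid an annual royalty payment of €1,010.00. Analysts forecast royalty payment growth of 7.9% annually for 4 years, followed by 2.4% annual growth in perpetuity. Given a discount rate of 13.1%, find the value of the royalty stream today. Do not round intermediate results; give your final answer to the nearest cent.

€11603.55

D_1 = 1089.79000
D_2 = 1175.88341
D_3 = 1268.77820
D_4 = 1369.01168
Terminal value at year 4: TV = D_4×(1+g_2)/(r−g_2) = 1401.86796/0.107 = 13101.56970
P_0 = D_1/(1+r)^1 + D_2/(1+r)^2 + D_3/(1+r)^3 + D_4/(1+r)^4 + TV/(1+r)^4
    = 963.56322 + 919.26146 + 876.99657 + 836.67489 + 8007.05685 = 11603.55298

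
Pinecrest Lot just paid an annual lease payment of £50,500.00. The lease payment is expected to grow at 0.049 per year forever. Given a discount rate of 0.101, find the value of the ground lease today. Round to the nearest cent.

£1018740.38

D₁ = D₀ × (1 + g) = £50,500.00 × 1.049 = £52,974.5000
Growing perpetuity: P = D₁ / (r − g) = £52,974.5000 / (0.101 − 0.049) = £1,018,740.38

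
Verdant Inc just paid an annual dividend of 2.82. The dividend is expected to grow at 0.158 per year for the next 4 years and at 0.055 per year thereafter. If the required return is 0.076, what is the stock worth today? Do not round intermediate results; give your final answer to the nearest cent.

203.65

D_1 = 3.26556
D_2 = 3.78152
D_3 = 4.37900
D_4 = 5.07088
Terminal value at year 4: TV = D_4×(1+g_2)/(r−g_2) = 5.34978/0.021 = 254.75136
P_0 = D_1/(1+r)^1 + D_2/(1+r)^2 + D_3/(1+r)^3 + D_4/(1+r)^4 + TV/(1+r)^4
    = 3.03491 + 3.26619 + 3.51510 + 3.78298 + 190.04980 = 203.64899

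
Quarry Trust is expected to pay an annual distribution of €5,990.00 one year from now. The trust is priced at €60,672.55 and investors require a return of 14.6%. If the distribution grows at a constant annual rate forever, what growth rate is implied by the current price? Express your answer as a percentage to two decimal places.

P = D₁/(r−g) ⇒ g = r − D₁/P = 0.146 − €5,990.00/€60,672.55 = 0.047273

4.73%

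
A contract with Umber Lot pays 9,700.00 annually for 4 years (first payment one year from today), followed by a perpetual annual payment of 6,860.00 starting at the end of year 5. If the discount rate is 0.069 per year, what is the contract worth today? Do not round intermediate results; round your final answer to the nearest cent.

109061.73

PV of 4-year annuity: 9,700.00 × [1 − (1+0.069)^−4] / 0.069 = 32930.25831
Perpetuity value at year 4: 6,860.00 / 0.069 = 99420.28986
PV of perpetuity: 99420.28986 / (1+0.069)^4 = 76131.46800
Total PV = 32930.25831 + 76131.46800 = 109061.72631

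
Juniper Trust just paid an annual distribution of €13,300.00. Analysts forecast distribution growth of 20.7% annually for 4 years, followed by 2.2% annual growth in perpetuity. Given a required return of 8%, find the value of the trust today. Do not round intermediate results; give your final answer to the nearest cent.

D_1 = 16053.10000
D_2 = 19376.09170
D_3 = 23386.94268
D_4 = 28228.03982
Terminal value at year 4: TV = D_4×(1+g_2)/(r−g_2) = 28849.05669/0.058 = 497397.52919
P_0 = D_1/(1+r)^1 + D_2/(1+r)^2 + D_3/(1+r)^3 + D_4/(1+r)^4 + TV/(1+r)^4
    = 14863.98148 + 16611.87560 + 18565.30912 + 20748.45195 + 365602.03266 = 436391.65081

€436391.65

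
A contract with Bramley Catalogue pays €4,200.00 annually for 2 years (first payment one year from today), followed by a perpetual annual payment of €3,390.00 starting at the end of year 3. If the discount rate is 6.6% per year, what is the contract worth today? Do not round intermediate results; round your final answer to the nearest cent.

€52836.29

PV of 2-year annuity: €4,200.00 × [1 − (1+0.066)^−2] / 0.066 = 7635.98731
Perpetuity value at year 2: €3,390.00 / 0.066 = 51363.63636
PV of perpetuity: 51363.63636 / (1+0.066)^2 = 45200.30375
Total PV = 7635.98731 + 45200.30375 = 52836.29106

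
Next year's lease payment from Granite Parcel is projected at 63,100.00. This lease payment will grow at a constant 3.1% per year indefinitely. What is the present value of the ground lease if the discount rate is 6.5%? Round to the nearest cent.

Growing perpetuity: P = D₁ / (r − g) = 63,100.0000 / (0.065 − 0.031) = 1,855,882.35

1855882.35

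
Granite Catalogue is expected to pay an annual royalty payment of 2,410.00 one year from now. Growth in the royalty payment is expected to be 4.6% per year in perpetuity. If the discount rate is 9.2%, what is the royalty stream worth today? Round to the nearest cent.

Growing perpetuity: P = D₁ / (r − g) = 2,410.0000 / (0.092 − 0.046) = 52,391.30

52391.30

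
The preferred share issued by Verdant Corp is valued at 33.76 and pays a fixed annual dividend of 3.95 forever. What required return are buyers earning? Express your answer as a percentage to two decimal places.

P = C/r ⇒ r = C/P = 3.95/33.76 = 0.117002

11.70%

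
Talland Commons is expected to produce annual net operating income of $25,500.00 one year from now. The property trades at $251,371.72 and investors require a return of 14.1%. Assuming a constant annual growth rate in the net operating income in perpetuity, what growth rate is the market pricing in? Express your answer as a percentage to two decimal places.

3.96%

P = D₁/(r−g) ⇒ g = r − D₁/P = 0.141 − $25,500.00/$251,371.72 = 0.039557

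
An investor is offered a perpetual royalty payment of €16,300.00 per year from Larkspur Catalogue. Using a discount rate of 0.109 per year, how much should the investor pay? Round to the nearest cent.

Level perpetuity: PV = C / r = €16,300.00 / 0.109 = €149,541.28

€149541.28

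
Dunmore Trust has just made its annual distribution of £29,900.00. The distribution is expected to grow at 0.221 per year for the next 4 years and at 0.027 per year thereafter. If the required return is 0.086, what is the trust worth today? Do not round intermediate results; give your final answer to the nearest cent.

£993318.64

D_1 = 36507.90000
D_2 = 44576.14590
D_3 = 54427.47414
D_4 = 66455.94593
Terminal value at year 4: TV = D_4×(1+g_2)/(r−g_2) = 68250.25647/0.059 = 1156784.00796
P_0 = D_1/(1+r)^1 + D_2/(1+r)^2 + D_3/(1+r)^3 + D_4/(1+r)^4 + TV/(1+r)^4
    = 33616.85083 + 37795.74113 + 42494.10673 + 47776.52332 + 831635.41436 = 993318.63637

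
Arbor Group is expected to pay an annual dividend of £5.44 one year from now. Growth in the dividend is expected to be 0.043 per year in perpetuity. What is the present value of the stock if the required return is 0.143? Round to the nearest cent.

Growing perpetuity: P = D₁ / (r − g) = £5.4400 / (0.143 − 0.043) = £54.40

£54.40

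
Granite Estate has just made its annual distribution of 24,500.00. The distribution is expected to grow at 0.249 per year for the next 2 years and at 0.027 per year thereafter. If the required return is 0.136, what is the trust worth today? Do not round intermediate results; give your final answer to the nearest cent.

335601.17

D_1 = 30600.50000
D_2 = 38220.02450
Terminal value at year 2: TV = D_2×(1+g_2)/(r−g_2) = 39251.96516/0.109 = 360109.77212
P_0 = D_1/(1+r)^1 + D_2/(1+r)^2 + TV/(1+r)^2
    = 26937.05986 + 29616.53852 + 279047.56940 = 335601.16779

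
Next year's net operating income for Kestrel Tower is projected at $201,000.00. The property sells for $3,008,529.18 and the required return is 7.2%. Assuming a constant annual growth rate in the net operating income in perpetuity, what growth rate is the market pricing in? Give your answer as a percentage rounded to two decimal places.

0.52%

P = D₁/(r−g) ⇒ g = r − D₁/P = 0.072 − $201,000.00/$3,008,529.18 = 0.005190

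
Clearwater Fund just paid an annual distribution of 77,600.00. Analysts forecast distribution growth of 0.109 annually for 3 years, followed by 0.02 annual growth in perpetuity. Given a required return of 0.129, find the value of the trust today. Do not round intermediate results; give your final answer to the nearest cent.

D_1 = 86058.40000
D_2 = 95438.76560
D_3 = 105841.59105
Terminal value at year 3: TV = D_3×(1+g_2)/(r−g_2) = 107958.42287/0.109 = 990444.24653
P_0 = D_1/(1+r)^1 + D_2/(1+r)^2 + D_3/(1+r)^3 + TV/(1+r)^3
    = 76225.33215 + 74875.01626 + 73548.62093 + 688253.15000 = 912902.11935

912902.12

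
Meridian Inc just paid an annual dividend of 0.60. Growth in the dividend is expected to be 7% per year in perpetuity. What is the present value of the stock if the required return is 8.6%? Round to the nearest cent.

40.13

D₁ = D₀ × (1 + g) = 0.60 × 1.07 = 0.6420
Growing perpetuity: P = D₁ / (r − g) = 0.6420 / (0.086 − 0.07) = 40.13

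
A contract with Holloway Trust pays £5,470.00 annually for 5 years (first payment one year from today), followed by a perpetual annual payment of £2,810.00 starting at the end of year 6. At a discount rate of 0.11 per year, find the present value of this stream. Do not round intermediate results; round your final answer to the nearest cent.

PV of 5-year annuity: £5,470.00 × [1 − (1+0.11)^−5] / 0.11 = 20216.55669
Perpetuity value at year 5: £2,810.00 / 0.11 = 25545.45455
PV of perpetuity: 25545.45455 / (1+0.11)^5 = 15159.98393
Total PV = 20216.55669 + 15159.98393 = 35376.54061

£35376.54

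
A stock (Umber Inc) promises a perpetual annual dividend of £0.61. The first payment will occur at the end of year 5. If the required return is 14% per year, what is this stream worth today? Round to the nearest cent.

£2.58

Value at end of year 4: C / r = £0.61 / 0.14 = £4.3571
Discount to today: PV = £4.3571 / (1 + 0.14)^4 = £4.3571 / 1.688960 = £2.58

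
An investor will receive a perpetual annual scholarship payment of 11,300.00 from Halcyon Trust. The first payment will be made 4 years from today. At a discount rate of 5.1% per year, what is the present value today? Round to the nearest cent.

Value at end of year 3: C / r = 11,300.00 / 0.051 = 221,568.6275
Discount to today: PV = 221,568.6275 / (1 + 0.051)^3 = 221,568.6275 / 1.160936 = 190,853.50

190853.50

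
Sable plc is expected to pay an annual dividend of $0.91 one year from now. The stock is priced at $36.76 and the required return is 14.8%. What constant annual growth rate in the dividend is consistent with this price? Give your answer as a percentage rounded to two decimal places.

P = D₁/(r−g) ⇒ g = r − D₁/P = 0.148 − $0.91/$36.76 = 0.123245

12.32%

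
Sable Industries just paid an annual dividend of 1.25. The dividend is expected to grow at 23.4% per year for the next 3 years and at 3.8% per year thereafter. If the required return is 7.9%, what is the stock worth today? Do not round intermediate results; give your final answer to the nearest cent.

52.27

D_1 = 1.54250
D_2 = 1.90345
D_3 = 2.34885
Terminal value at year 3: TV = D_3×(1+g_2)/(r−g_2) = 2.43811/0.041 = 59.46604
P_0 = D_1/(1+r)^1 + D_2/(1+r)^2 + D_3/(1+r)^3 + TV/(1+r)^3
    = 1.42956 + 1.63492 + 1.86978 + 47.33743 = 52.27170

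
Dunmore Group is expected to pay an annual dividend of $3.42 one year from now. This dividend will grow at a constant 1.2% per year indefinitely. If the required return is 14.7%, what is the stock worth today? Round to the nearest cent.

$25.33

Growing perpetuity: P = D₁ / (r − g) = $3.4200 / (0.147 − 0.012) = $25.33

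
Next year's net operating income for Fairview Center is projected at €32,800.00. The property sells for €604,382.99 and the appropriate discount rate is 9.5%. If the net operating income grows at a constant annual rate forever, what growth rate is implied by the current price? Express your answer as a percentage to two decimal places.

4.07%

P = D₁/(r−g) ⇒ g = r − D₁/P = 0.095 − €32,800.00/€604,382.99 = 0.040730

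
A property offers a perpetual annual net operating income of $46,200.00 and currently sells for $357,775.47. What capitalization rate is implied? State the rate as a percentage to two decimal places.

P = C/r ⇒ r = C/P = $46,200.00/$357,775.47 = 0.129131

12.91%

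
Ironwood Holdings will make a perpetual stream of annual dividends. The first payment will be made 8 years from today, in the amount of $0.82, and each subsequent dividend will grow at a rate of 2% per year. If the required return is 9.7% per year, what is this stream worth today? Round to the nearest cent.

Value at end of year 7: C₁ / (r − g) = $0.82 / (0.097 − 0.02) = $10.6494
Discount to today: PV = $10.6494 / (1 + 0.097)^7 = $10.6494 / 1.911817 = $5.57

$5.57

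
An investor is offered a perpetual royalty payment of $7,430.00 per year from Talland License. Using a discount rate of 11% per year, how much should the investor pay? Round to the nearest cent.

$67545.45

Level perpetuity: PV = C / r = $7,430.00 / 0.11 = $67,545.45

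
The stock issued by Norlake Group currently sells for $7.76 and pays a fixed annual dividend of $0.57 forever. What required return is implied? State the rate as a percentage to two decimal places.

P = C/r ⇒ r = C/P = $0.57/$7.76 = 0.073454

7.35%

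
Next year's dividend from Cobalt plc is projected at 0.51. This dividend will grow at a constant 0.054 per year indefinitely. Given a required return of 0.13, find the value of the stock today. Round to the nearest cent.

Growing perpetuity: P = D₁ / (r − g) = 0.5100 / (0.13 − 0.054) = 6.71

6.71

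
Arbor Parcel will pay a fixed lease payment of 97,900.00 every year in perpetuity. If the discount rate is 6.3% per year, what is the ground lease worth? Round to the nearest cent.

1553968.25

Level perpetuity: PV = C / r = 97,900.00 / 0.063 = 1,553,968.25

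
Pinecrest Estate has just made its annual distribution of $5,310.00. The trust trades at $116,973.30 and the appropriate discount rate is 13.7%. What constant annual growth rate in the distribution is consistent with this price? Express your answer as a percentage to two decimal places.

8.76%

P = D₀(1+g)/(r−g) ⇒ P(r−g) = D₀(1+g) ⇒ g(P+D₀) = P·r − D₀
g = (P·r − D₀)/(P + D₀) = ($116,973.30×0.137 − $5,310.00) / ($116,973.30 + $5,310.00) = 0.087627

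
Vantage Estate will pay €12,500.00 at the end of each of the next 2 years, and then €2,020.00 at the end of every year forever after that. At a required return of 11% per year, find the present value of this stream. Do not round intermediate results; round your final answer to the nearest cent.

€36310.88

PV of 2-year annuity: €12,500.00 × [1 − (1+0.11)^−2] / 0.11 = 21406.54168
Perpetuity value at year 2: €2,020.00 / 0.11 = 18363.63636
PV of perpetuity: 18363.63636 / (1+0.11)^2 = 14904.33923
Total PV = 21406.54168 + 14904.33923 = 36310.88091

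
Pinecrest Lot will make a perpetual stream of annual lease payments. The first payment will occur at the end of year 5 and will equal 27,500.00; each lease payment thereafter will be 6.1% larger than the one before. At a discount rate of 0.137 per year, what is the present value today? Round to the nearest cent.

216509.64

Value at end of year 4: C₁ / (r − g) = 27,500.00 / (0.137 − 0.061) = 361,842.1053
Discount to today: PV = 361,842.1053 / (1 + 0.137)^4 = 361,842.1053 / 1.671252 = 216,509.64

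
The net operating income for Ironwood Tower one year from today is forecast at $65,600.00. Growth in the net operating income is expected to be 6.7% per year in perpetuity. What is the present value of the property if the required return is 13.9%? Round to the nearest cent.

$911111.11

Growing perpetuity: P = D₁ / (r − g) = $65,600.0000 / (0.139 − 0.067) = $911,111.11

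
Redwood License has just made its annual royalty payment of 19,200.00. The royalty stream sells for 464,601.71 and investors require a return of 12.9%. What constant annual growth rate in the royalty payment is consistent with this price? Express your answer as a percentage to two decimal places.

P = D₀(1+g)/(r−g) ⇒ P(r−g) = D₀(1+g) ⇒ g(P+D₀) = P·r − D₀
g = (P·r − D₀)/(P + D₀) = (464,601.71×0.129 − 19,200.00) / (464,601.71 + 19,200.00) = 0.084195

8.42%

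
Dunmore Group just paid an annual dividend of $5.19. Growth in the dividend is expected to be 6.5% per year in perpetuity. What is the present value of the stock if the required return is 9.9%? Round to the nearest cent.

$162.57

D₁ = D₀ × (1 + g) = $5.19 × 1.065 = $5.5274
Growing perpetuity: P = D₁ / (r − g) = $5.5274 / (0.099 − 0.065) = $162.57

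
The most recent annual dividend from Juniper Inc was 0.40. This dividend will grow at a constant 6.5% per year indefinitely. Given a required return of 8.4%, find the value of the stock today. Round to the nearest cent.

22.42

D₁ = D₀ × (1 + g) = 0.40 × 1.065 = 0.4260
Growing perpetuity: P = D₁ / (r − g) = 0.4260 / (0.084 − 0.065) = 22.42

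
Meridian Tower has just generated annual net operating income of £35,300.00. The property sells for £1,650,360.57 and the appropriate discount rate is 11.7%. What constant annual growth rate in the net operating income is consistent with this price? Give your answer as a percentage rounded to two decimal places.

P = D₀(1+g)/(r−g) ⇒ P(r−g) = D₀(1+g) ⇒ g(P+D₀) = P·r − D₀
g = (P·r − D₀)/(P + D₀) = (£1,650,360.57×0.117 − £35,300.00) / (£1,650,360.57 + £35,300.00) = 0.093609

9.36%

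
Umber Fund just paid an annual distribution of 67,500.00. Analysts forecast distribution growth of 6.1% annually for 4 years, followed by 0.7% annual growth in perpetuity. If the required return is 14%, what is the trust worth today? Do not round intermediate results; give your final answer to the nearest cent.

609817.68

D_1 = 71617.50000
D_2 = 75986.16750
D_3 = 80621.32372
D_4 = 85539.22446
Terminal value at year 4: TV = D_4×(1+g_2)/(r−g_2) = 86137.99904/0.133 = 647654.12809
P_0 = D_1/(1+r)^1 + D_2/(1+r)^2 + D_3/(1+r)^3 + D_4/(1+r)^4 + TV/(1+r)^4
    = 62822.36842 + 58468.88850 + 54417.09711 + 50646.08775 + 383463.23580 = 609817.67758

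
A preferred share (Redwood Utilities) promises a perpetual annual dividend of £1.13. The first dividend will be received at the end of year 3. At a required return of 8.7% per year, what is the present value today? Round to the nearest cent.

Value at end of year 2: C / r = £1.13 / 0.087 = £12.9885
Discount to today: PV = £12.9885 / (1 + 0.087)^2 = £12.9885 / 1.181569 = £10.99

£10.99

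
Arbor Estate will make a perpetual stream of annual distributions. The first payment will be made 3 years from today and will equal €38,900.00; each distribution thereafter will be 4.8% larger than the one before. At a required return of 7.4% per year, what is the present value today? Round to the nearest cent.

Value at end of year 2: C₁ / (r − g) = €38,900.00 / (0.074 − 0.048) = €1,496,153.8462
Discount to today: PV = €1,496,153.8462 / (1 + 0.074)^2 = €1,496,153.8462 / 1.153476 = €1,297,082.77

€1297082.77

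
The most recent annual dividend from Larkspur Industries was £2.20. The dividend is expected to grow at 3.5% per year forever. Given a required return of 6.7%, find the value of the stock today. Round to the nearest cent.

D₁ = D₀ × (1 + g) = £2.20 × 1.035 = £2.2770
Growing perpetuity: P = D₁ / (r − g) = £2.2770 / (0.067 − 0.035) = £71.16

£71.16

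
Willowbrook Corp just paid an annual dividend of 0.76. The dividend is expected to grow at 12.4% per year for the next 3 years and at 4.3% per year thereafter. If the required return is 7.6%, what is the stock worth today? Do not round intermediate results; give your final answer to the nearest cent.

29.87

D_1 = 0.85424
D_2 = 0.96017
D_3 = 1.07923
Terminal value at year 3: TV = D_3×(1+g_2)/(r−g_2) = 1.12563/0.033 = 34.11009
P_0 = D_1/(1+r)^1 + D_2/(1+r)^2 + D_3/(1+r)^3 + TV/(1+r)^3
    = 0.79390 + 0.82932 + 0.86631 + 27.38080 = 29.87033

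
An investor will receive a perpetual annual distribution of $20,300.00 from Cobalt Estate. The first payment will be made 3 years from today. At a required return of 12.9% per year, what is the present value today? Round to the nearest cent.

$123457.77

Value at end of year 2: C / r = $20,300.00 / 0.129 = $157,364.3411
Discount to today: PV = $157,364.3411 / (1 + 0.129)^2 = $157,364.3411 / 1.274641 = $123,457.77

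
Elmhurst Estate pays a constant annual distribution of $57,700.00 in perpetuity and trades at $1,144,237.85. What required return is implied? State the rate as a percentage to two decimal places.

5.04%

P = C/r ⇒ r = C/P = $57,700.00/$1,144,237.85 = 0.050427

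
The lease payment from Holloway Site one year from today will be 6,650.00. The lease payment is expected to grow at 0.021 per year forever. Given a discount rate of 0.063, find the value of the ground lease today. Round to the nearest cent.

158333.33

Growing perpetuity: P = D₁ / (r − g) = 6,650.0000 / (0.063 − 0.021) = 158,333.33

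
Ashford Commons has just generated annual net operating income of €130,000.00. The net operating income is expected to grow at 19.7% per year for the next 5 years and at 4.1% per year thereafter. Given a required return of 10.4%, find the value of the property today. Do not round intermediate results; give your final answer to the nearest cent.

€4052610.28

D_1 = 155610.00000
D_2 = 186265.17000
D_3 = 222959.40849
D_4 = 266882.41196
D_5 = 319458.24712
Terminal value at year 5: TV = D_5×(1+g_2)/(r−g_2) = 332556.03525/0.063 = 5278667.22621
P_0 = D_1/(1+r)^1 + D_2/(1+r)^2 + D_3/(1+r)^3 + D_4/(1+r)^4 + D_5/(1+r)^5 + TV/(1+r)^5
    = 140951.08696 + 152824.68396 + 165698.50244 + 179656.80020 + 194790.93283 + 3218688.27099 = 4052610.27737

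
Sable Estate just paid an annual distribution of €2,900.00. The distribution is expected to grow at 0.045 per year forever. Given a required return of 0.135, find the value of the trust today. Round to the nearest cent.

D₁ = D₀ × (1 + g) = €2,900.00 × 1.045 = €3,030.5000
Growing perpetuity: P = D₁ / (r − g) = €3,030.5000 / (0.135 − 0.045) = €33,672.22

€33672.22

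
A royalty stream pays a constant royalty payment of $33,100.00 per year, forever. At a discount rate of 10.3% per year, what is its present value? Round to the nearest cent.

Level perpetuity: PV = C / r = $33,100.00 / 0.103 = $321,359.22

$321359.22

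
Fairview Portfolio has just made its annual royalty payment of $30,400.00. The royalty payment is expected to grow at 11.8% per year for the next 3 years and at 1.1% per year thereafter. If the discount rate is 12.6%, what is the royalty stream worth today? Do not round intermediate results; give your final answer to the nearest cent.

D_1 = 33987.20000
D_2 = 37997.68960
D_3 = 42481.41697
Terminal value at year 3: TV = D_3×(1+g_2)/(r−g_2) = 42948.71256/0.115 = 373467.06573
P_0 = D_1/(1+r)^1 + D_2/(1+r)^2 + D_3/(1+r)^3 + TV/(1+r)^3
    = 30184.01421 + 29969.56295 + 29756.63533 + 261599.63756 = 351509.85006

$351509.85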